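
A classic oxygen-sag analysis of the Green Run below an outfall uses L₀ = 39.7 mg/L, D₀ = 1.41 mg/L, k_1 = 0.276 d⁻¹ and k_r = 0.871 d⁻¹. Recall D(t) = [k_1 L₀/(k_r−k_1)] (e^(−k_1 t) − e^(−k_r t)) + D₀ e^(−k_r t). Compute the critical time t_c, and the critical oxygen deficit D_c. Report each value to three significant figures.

t_c ≈ 1.80 d; D_c ≈ 7.66 mg/L

At the critical point dD/dt = 0, so k_1 L₀ e^(−k_1 t) = k_r D. Substituting D(t) from the Streeter–Phelps equation and solving for t gives
t_c = ln[(k_r/k_1)(1 − D₀(k_r−k_1)/(k_1 L₀))] / (k_r−k_1).
Here k_r−k_1 = 0.5950 d⁻¹ and 1 − D₀(k_r−k_1)/(k_1 L₀) = 1 − 1.41×0.5950/(0.276×39.7) = 0.9234, so
t_c = ln(3.156 × 0.9234) / 0.5950 = 1.070 / 0.5950 = 1.798 d.
L(t_c) = L₀ e^(−k_1 t_c) = 39.7 × 0.6089 = 24.17 mg/L, and at the critical point k_r D_c = k_1 L, so D_c = (0.276/0.871) × 24.17 = 7.660 mg/L.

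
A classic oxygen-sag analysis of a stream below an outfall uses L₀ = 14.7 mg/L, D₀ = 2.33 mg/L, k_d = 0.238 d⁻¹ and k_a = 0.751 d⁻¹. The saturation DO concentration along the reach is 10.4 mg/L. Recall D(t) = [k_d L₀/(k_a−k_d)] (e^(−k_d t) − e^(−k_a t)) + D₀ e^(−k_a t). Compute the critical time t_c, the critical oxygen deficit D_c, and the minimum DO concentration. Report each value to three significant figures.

At the critical point dD/dt = 0, so k_d L₀ e^(−k_d t) = k_a D. Substituting D(t) from the Streeter–Phelps equation and solving for t gives
t_c = ln[(k_a/k_d)(1 − D₀(k_a−k_d)/(k_d L₀))] / (k_a−k_d).
Here k_a−k_d = 0.5130 d⁻¹ and 1 − D₀(k_a−k_d)/(k_d L₀) = 1 − 2.33×0.5130/(0.238×14.7) = 0.6584, so
t_c = ln(3.155 × 0.6584) / 0.5130 = 0.7311 / 0.5130 = 1.425 d.
L(t_c) = L₀ e^(−k_d t_c) = 14.7 × 0.7123 = 10.47 mg/L, and at the critical point k_a D_c = k_d L, so D_c = (0.238/0.751) × 10.47 = 3.319 mg/L.
Minimum DO = C_s − D_c = 10.4 − 3.319 = 7.081 mg/L.

t_c ≈ 1.43 d; D_c ≈ 3.32 mg/L; min DO ≈ 7.08 mg/L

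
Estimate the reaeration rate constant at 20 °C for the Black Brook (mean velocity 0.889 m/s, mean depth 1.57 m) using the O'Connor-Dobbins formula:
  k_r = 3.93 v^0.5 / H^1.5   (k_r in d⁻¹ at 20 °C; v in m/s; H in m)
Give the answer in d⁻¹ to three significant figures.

k_r ≈ 1.88 d⁻¹

k_r = 3.93 × 0.889^0.5 / 1.57^1.5 = 3.93 × 0.9429 / 1.967 = 1.884 d⁻¹.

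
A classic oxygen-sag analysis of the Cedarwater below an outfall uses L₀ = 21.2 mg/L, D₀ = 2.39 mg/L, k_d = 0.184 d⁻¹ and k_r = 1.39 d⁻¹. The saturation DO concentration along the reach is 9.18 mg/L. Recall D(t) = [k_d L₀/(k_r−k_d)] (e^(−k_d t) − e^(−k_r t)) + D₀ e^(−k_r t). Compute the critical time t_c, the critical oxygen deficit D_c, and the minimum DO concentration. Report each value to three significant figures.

With k_r/k_d = 7.554 and 1 − D₀(k_r−k_d)/(k_d L₀) = 0.2611,
t_c = ln(7.554 × 0.2611) / (1.39 − 0.184) = ln(1.972) / 1.206 = 0.6792/1.206 = 0.5632 d.
D_c = (k_d/k_r) L₀ e^(−k_d t_c) = (0.184/1.39) × 21.2 × e^(−0.184×0.5632) = 0.1324 × 21.2 × 0.9016 = 2.530 mg/L.
Minimum DO = C_s − D_c = 9.18 − 2.530 = 6.650 mg/L.

t_c ≈ 0.563 d; D_c ≈ 2.53 mg/L; min DO ≈ 6.65 mg/L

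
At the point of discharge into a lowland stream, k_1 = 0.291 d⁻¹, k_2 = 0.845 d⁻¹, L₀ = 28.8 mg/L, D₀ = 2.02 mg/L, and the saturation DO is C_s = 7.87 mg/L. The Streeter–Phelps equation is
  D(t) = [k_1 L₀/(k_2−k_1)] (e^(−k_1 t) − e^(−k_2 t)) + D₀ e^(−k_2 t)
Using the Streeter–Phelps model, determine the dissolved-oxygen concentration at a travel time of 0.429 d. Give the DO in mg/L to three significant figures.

DO ≈ 3.64 mg/L

k_1 L₀/(k_2−k_1) = 0.291×28.8/(0.845−0.291) = 8.381/0.5540 = 15.13 mg/L.
e^(−k_1 t) = e^(−0.291×0.4290) = 0.8826; e^(−k_2 t) = e^(−0.845×0.4290) = 0.6959.
D = 15.13 × (0.8826 − 0.6959) + 2.02 × 0.6959 = 2.824 + 1.406 = 4.230 mg/L.
DO = C_s − D = 7.87 − 4.230 = 3.640 mg/L.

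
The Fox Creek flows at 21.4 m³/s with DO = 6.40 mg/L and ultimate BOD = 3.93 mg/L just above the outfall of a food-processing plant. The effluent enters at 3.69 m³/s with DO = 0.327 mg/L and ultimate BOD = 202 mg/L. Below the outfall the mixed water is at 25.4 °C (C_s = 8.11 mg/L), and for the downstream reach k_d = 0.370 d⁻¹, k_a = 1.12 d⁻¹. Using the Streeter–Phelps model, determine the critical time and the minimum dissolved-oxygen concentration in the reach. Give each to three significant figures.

t_c ≈ 1.24 d; minimum DO ≈ 1.22 mg/L

Mixed DO = (21.4×6.40 + 3.69×0.327)/(21.4+3.69) = 138.2/25.09 = 5.507 mg/L.
Mixed L₀ = (21.4×3.93 + 3.69×202)/(25.09) = 829.5/25.09 = 33.06 mg/L.
Initial deficit D₀ = C_s − DO₀ = 8.11 − 5.507 = 2.603 mg/L.
t_c = (1/0.7500) ln[(1.12/0.370)(1 − 2.603×0.7500/(0.370×33.06))] = 1.333 × ln(2.544) = 1.245 d.
D_c = (0.370/1.12) × 33.06 × e^(−0.370×1.245) = 0.3304 × 33.06 × 0.6309 = 6.890 mg/L.
Minimum DO = 8.11 − 6.890 = 1.220 mg/L.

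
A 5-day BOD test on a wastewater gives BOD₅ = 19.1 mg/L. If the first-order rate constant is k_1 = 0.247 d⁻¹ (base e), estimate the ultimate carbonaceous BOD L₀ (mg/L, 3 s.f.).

L₀ ≈ 26.9 mg/L

BOD₅ = L₀(1 − e^(−5k_1)) ⇒ L₀ = BOD₅ / (1 − e^(−5×0.247))
= 19.1 / (1 − 0.2908) = 19.1 / 0.7092 = 26.93 mg/L.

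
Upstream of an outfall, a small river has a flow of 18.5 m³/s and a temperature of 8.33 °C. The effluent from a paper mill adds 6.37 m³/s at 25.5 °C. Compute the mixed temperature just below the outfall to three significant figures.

Flow-weighted mixing: C = (Q_r C_r + Q_w C_w)/(Q_r + Q_w)
= (18.5×8.33 + 6.37×25.5)/(18.5 + 6.37) = 316.5/24.87 = 12.73 °C.

12.7 °C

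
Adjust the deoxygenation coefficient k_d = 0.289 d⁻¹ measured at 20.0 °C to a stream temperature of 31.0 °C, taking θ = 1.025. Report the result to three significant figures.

k_d(T₂) = k_d(T₁) · θ^(T₂−T₁) = 0.289 × 1.025^(31.0−20.0)
= 0.289 × 1.025^11.0 = 0.289 × 1.312 = 0.3792 d⁻¹.

k_d ≈ 0.379 d⁻¹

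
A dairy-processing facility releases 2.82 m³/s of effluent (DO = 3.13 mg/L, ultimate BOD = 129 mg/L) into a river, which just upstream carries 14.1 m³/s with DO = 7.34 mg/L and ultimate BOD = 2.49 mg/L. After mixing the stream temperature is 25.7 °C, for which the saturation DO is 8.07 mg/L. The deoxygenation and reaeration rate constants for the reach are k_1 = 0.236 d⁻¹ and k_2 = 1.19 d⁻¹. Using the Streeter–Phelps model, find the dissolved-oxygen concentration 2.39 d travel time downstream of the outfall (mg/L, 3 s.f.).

DO ≈ 5.01 mg/L

Mixed DO = (14.1×7.34 + 2.82×3.13)/(14.1+2.82) = 112.3/16.92 = 6.638 mg/L.
Mixed L₀ = (14.1×2.49 + 2.82×129)/(16.92) = 398.9/16.92 = 23.57 mg/L.
Initial deficit D₀ = C_s − DO₀ = 8.07 − 6.638 = 1.432 mg/L.
D(2.39) = [0.236×23.57/(1.19−0.236)](e^(−0.236×2.39) − e^(−1.19×2.39)) + 1.432 e^(−1.19×2.39)
= 5.832 × (0.5689 − 0.05819) + 1.432 × 0.05819 = 3.062 mg/L.
DO = 8.07 − 3.062 = 5.008 mg/L.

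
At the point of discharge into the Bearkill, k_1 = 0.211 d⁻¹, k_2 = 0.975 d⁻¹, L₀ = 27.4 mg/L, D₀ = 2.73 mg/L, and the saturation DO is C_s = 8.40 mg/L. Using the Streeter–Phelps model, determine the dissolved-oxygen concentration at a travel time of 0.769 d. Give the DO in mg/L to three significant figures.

DO ≈ 4.25 mg/L

k_1 L₀/(k_2−k_1) = 0.211×27.4/(0.975−0.211) = 5.781/0.7640 = 7.567 mg/L.
e^(−k_1 t) = e^(−0.211×0.7690) = 0.8502; e^(−k_2 t) = e^(−0.975×0.7690) = 0.4725.
D = 7.567 × (0.8502 − 0.4725) + 2.73 × 0.4725 = 2.859 + 1.290 = 4.148 mg/L.
DO = C_s − D = 8.40 − 4.148 = 4.252 mg/L.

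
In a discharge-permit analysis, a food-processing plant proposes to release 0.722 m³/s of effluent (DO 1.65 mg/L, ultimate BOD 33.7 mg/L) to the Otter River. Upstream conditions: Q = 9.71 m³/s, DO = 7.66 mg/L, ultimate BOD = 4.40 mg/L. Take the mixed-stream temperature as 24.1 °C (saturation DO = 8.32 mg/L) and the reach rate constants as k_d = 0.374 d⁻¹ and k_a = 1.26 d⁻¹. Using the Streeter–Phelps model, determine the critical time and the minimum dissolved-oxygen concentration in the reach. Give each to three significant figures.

t_c ≈ 0.801 d; minimum DO ≈ 6.91 mg/L

Mixed DO = (9.71×7.66 + 0.722×1.65)/(9.71+0.722) = 75.57/10.43 = 7.244 mg/L.
Mixed L₀ = (9.71×4.40 + 0.722×33.7)/(10.43) = 67.06/10.43 = 6.428 mg/L.
Initial deficit D₀ = C_s − DO₀ = 8.32 − 7.244 = 1.076 mg/L.
t_c = (1/0.8860) ln[(1.26/0.374)(1 − 1.076×0.8860/(0.374×6.428))] = 1.129 × ln(2.033) = 0.8008 d.
D_c = (0.374/1.26) × 6.428 × e^(−0.374×0.8008) = 0.2968 × 6.428 × 0.7412 = 1.414 mg/L.
Minimum DO = 8.32 − 1.414 = 6.906 mg/L.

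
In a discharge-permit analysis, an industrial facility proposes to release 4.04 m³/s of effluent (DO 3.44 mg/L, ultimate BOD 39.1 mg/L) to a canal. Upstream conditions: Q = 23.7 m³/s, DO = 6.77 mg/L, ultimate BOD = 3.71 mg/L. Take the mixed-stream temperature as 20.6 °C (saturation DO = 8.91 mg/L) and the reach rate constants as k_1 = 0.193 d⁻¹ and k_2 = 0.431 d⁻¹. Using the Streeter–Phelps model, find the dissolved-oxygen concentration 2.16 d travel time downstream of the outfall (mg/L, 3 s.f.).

Mixed DO = (23.7×6.77 + 4.04×3.44)/(23.7+4.04) = 174.3/27.74 = 6.285 mg/L.
Mixed L₀ = (23.7×3.71 + 4.04×39.1)/(27.74) = 245.9/27.74 = 8.864 mg/L.
Initial deficit D₀ = C_s − DO₀ = 8.91 − 6.285 = 2.625 mg/L.
D(2.16) = [0.193×8.864/(0.431−0.193)](e^(−0.193×2.16) − e^(−0.431×2.16)) + 2.625 e^(−0.431×2.16)
= 7.188 × (0.6591 − 0.3942) + 2.625 × 0.3942 = 2.939 mg/L.
DO = 8.91 − 2.939 = 5.971 mg/L.

DO ≈ 5.97 mg/L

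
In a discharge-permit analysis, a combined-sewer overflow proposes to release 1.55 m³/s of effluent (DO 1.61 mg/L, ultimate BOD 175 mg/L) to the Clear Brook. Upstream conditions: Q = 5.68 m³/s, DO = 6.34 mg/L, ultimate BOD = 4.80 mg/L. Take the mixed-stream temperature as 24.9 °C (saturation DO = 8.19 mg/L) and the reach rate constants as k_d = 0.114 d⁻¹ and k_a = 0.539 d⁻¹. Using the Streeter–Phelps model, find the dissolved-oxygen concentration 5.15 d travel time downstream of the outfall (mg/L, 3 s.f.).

DO ≈ 2.54 mg/L

Mixed DO = (5.68×6.34 + 1.55×1.61)/(5.68+1.55) = 38.51/7.230 = 5.326 mg/L.
Mixed L₀ = (5.68×4.80 + 1.55×175)/(7.230) = 298.5/7.230 = 41.29 mg/L.
Initial deficit D₀ = C_s − DO₀ = 8.19 − 5.326 = 2.864 mg/L.
D(5.15) = [0.114×41.29/(0.539−0.114)](e^(−0.114×5.15) − e^(−0.539×5.15)) + 2.864 e^(−0.539×5.15)
= 11.07 × (0.5559 − 0.06230) + 2.864 × 0.06230 = 5.645 mg/L.
DO = 8.19 − 5.645 = 2.545 mg/L.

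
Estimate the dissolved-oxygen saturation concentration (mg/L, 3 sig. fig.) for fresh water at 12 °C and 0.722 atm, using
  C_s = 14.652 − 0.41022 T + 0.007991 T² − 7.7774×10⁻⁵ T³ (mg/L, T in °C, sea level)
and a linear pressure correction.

At sea level: C_s = 14.652 − 0.41022×12 + 0.007991×12² − 7.7774×10⁻⁵×12³ = 10.75 mg/L.
Pressure correction: C_s' = 10.75 × 0.722 = 7.758 mg/L.

C_s ≈ 7.76 mg/L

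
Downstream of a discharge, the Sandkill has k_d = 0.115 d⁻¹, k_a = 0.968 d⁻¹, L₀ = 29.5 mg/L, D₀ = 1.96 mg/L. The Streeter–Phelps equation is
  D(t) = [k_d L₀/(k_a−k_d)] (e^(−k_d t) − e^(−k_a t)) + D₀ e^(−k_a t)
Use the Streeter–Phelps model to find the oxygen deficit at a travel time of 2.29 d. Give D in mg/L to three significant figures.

k_d L₀/(k_a−k_d) = 0.115×29.5/(0.968−0.115) = 3.393/0.8530 = 3.977 mg/L.
e^(−k_d t) = e^(−0.115×2.290) = 0.7685; e^(−k_a t) = e^(−0.968×2.290) = 0.1090.
D = 3.977 × (0.7685 − 0.1090) + 1.96 × 0.1090 = 2.623 + 0.2136 = 2.837 mg/L.

D ≈ 2.84 mg/L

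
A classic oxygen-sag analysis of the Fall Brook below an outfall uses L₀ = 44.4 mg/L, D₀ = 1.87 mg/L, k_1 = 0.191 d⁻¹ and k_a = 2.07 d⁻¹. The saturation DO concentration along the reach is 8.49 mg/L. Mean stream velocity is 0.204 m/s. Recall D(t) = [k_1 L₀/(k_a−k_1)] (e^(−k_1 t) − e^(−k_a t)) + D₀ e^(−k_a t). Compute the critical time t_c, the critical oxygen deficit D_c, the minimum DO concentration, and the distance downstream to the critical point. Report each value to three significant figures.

With k_a/k_1 = 10.84 and 1 − D₀(k_a−k_1)/(k_1 L₀) = 0.5857,
t_c = ln(10.84 × 0.5857) / (2.07 − 0.191) = ln(6.347) / 1.879 = 1.848/1.879 = 0.9835 d.
L(t_c) = L₀ e^(−k_1 t_c) = 44.4 × 0.8287 = 36.80 mg/L, and at the critical point k_a D_c = k_1 L, so D_c = (0.191/2.07) × 36.80 = 3.395 mg/L.
Minimum DO = C_s − D_c = 8.49 − 3.395 = 5.095 mg/L.
x_c = v t_c = 0.204 m/s × 0.9835 d × 86400 s/d = 17340 m ≈ 17.3 km.

t_c ≈ 0.984 d; D_c ≈ 3.40 mg/L; min DO ≈ 5.09 mg/L; x_c ≈ 17.3 km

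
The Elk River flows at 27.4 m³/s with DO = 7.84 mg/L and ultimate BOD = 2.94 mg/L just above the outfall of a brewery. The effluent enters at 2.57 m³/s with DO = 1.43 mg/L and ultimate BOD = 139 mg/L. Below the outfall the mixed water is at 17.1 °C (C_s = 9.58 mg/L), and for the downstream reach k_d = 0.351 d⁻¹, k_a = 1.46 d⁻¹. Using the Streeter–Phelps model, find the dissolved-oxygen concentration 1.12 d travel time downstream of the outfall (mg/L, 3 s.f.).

Mixed DO = (27.4×7.84 + 2.57×1.43)/(27.4+2.57) = 218.5/29.97 = 7.290 mg/L.
Mixed L₀ = (27.4×2.94 + 2.57×139)/(29.97) = 437.8/29.97 = 14.61 mg/L.
Initial deficit D₀ = C_s − DO₀ = 9.58 − 7.290 = 2.290 mg/L.
D(1.12) = [0.351×14.61/(1.46−0.351)](e^(−0.351×1.12) − e^(−1.46×1.12)) + 2.290 e^(−1.46×1.12)
= 4.623 × (0.6749 − 0.1949) + 2.290 × 0.1949 = 2.666 mg/L.
DO = 9.58 − 2.666 = 6.914 mg/L.

DO ≈ 6.91 mg/L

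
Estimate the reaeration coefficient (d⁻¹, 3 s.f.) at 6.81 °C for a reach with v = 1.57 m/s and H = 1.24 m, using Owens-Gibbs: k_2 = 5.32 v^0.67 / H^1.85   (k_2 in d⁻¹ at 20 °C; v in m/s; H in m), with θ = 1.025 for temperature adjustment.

k_2(20) = 5.32 × 1.57^0.67 / 1.24^1.85 = 5.32 × 1.353 / 1.489 = 4.834 d⁻¹.
k_2(6.81) = 4.834 × 1.025^(6.81−20) = 4.834 × 0.7220 = 3.490 d⁻¹.

k_2 ≈ 3.49 d⁻¹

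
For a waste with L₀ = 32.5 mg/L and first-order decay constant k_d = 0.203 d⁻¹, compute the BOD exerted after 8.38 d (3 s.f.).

y_t = L₀(1 − e^(−k_d t)) = 32.5 × (1 − e^(−0.203×8.38))
= 32.5 × (1 − 0.1825) = 32.5 × 0.8175 = 26.57 mg/L.

y ≈ 26.6 mg/L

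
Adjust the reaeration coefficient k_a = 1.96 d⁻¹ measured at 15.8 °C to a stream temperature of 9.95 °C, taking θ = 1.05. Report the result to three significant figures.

k_a(T₂) = k_a(T₁) · θ^(T₂−T₁) = 1.96 × 1.05^(9.95−15.8)
= 1.96 × 1.05^-5.85 = 1.96 × 0.7517 = 1.473 d⁻¹.

k_a ≈ 1.47 d⁻¹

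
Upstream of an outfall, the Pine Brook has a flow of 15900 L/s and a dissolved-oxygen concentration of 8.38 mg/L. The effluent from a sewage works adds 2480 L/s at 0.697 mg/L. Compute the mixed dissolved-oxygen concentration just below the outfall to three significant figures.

7.34 mg/L

Flow-weighted mixing: C = (Q_r C_r + Q_w C_w)/(Q_r + Q_w)
= (15900×8.38 + 2480×0.697)/(15900 + 2480) = 135000/18380 = 7.343 mg/L.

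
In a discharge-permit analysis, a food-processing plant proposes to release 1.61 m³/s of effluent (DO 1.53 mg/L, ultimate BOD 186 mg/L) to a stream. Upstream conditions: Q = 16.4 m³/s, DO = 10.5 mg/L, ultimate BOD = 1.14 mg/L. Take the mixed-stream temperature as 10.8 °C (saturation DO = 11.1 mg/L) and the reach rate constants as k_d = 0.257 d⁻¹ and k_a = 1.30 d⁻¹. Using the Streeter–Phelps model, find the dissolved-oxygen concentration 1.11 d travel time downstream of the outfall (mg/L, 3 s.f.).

DO ≈ 8.52 mg/L

Mixed DO = (16.4×10.5 + 1.61×1.53)/(16.4+1.61) = 174.7/18.01 = 9.698 mg/L.
Mixed L₀ = (16.4×1.14 + 1.61×186)/(18.01) = 318.2/18.01 = 17.67 mg/L.
Initial deficit D₀ = C_s − DO₀ = 11.1 − 9.698 = 1.402 mg/L.
D(1.11) = [0.257×17.67/(1.30−0.257)](e^(−0.257×1.11) − e^(−1.30×1.11)) + 1.402 e^(−1.30×1.11)
= 4.353 × (0.7518 − 0.2362) + 1.402 × 0.2362 = 2.575 mg/L.
DO = 11.1 − 2.575 = 8.525 mg/L.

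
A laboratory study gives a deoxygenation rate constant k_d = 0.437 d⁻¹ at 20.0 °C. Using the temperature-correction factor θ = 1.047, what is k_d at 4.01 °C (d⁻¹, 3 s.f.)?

k_d(T₂) = k_d(T₁) · θ^(T₂−T₁) = 0.437 × 1.047^(4.01−20.0)
= 0.437 × 1.047^-16.0 = 0.437 × 0.4798 = 0.2097 d⁻¹.

k_d ≈ 0.210 d⁻¹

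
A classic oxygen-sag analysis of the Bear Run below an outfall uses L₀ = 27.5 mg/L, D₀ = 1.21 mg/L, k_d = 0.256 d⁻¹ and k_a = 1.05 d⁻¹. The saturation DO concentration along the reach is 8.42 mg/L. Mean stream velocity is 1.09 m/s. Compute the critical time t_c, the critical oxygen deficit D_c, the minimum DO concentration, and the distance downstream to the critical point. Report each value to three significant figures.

t_c ≈ 1.59 d; D_c ≈ 4.46 mg/L; min DO ≈ 3.96 mg/L; x_c ≈ 150 km

At the critical point dD/dt = 0, so k_d L₀ e^(−k_d t) = k_a D. Substituting D(t) from the Streeter–Phelps equation and solving for t gives
t_c = ln[(k_a/k_d)(1 − D₀(k_a−k_d)/(k_d L₀))] / (k_a−k_d).
Here k_a−k_d = 0.7940 d⁻¹ and 1 − D₀(k_a−k_d)/(k_d L₀) = 1 − 1.21×0.7940/(0.256×27.5) = 0.8635, so
t_c = ln(4.102 × 0.8635) / 0.7940 = 1.265 / 0.7940 = 1.593 d.
D_c = (k_d/k_a) L₀ e^(−k_d t_c) = (0.256/1.05) × 27.5 × e^(−0.256×1.593) = 0.2438 × 27.5 × 0.6651 = 4.460 mg/L.
Minimum DO = C_s − D_c = 8.42 − 4.460 = 3.960 mg/L.
x_c = v t_c = 1.09 m/s × 1.593 d × 86400 s/d = 150000 m ≈ 150 km.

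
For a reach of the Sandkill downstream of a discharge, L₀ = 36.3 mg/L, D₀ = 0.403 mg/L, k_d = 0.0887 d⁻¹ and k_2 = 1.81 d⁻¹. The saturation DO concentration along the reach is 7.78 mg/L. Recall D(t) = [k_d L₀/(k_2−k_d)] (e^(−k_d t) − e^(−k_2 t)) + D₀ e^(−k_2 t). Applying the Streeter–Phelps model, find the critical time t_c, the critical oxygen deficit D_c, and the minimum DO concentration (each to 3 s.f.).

t_c ≈ 1.61 d; D_c ≈ 1.54 mg/L; min DO ≈ 6.24 mg/L

At the critical point dD/dt = 0, so k_d L₀ e^(−k_d t) = k_2 D. Substituting D(t) from the Streeter–Phelps equation and solving for t gives
t_c = ln[(k_2/k_d)(1 − D₀(k_2−k_d)/(k_d L₀))] / (k_2−k_d).
Here k_2−k_d = 1.721 d⁻¹ and 1 − D₀(k_2−k_d)/(k_d L₀) = 1 − 0.403×1.721/(0.0887×36.3) = 0.7846, so
t_c = ln(20.41 × 0.7846) / 1.721 = 2.773 / 1.721 = 1.611 d.
D_c = (k_d/k_2) L₀ e^(−k_d t_c) = (0.0887/1.81) × 36.3 × e^(−0.0887×1.611) = 0.04901 × 36.3 × 0.8668 = 1.542 mg/L.
Minimum DO = C_s − D_c = 7.78 − 1.542 = 6.238 mg/L.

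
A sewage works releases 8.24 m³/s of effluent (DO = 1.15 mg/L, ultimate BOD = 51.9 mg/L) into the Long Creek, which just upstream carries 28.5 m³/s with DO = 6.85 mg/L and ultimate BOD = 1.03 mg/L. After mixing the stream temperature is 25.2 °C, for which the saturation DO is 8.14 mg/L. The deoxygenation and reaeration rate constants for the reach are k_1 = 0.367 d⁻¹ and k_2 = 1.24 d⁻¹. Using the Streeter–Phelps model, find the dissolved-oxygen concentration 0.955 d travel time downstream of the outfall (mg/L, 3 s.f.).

DO ≈ 5.27 mg/L

Mixed DO = (28.5×6.85 + 8.24×1.15)/(28.5+8.24) = 204.7/36.74 = 5.572 mg/L.
Mixed L₀ = (28.5×1.03 + 8.24×51.9)/(36.74) = 457.0/36.74 = 12.44 mg/L.
Initial deficit D₀ = C_s − DO₀ = 8.14 − 5.572 = 2.568 mg/L.
D(0.955) = [0.367×12.44/(1.24−0.367)](e^(−0.367×0.955) − e^(−1.24×0.955)) + 2.568 e^(−1.24×0.955)
= 5.229 × (0.7043 − 0.3060) + 2.568 × 0.3060 = 2.869 mg/L.
DO = 8.14 − 2.869 = 5.271 mg/L.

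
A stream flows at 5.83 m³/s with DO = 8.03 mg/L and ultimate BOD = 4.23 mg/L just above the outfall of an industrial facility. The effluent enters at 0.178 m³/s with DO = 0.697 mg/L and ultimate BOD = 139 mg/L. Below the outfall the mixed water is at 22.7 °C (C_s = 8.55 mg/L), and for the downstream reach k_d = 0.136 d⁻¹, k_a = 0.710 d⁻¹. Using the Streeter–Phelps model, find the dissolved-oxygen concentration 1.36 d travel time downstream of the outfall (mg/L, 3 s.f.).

DO ≈ 7.39 mg/L

Mixed DO = (5.83×8.03 + 0.178×0.697)/(5.83+0.178) = 46.94/6.008 = 7.813 mg/L.
Mixed L₀ = (5.83×4.23 + 0.178×139)/(6.008) = 49.40/6.008 = 8.223 mg/L.
Initial deficit D₀ = C_s − DO₀ = 8.55 − 7.813 = 0.7373 mg/L.
D(1.36) = [0.136×8.223/(0.710−0.136)](e^(−0.136×1.36) − e^(−0.710×1.36)) + 0.7373 e^(−0.710×1.36)
= 1.948 × (0.8311 − 0.3808) + 0.7373 × 0.3808 = 1.158 mg/L.
DO = 8.55 − 1.158 = 7.392 mg/L.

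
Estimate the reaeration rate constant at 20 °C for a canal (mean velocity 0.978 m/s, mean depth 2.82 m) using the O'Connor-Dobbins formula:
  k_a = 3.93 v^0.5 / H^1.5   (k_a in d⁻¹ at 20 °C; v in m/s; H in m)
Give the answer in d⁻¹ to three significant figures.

k_a = 3.93 × 0.978^0.5 / 2.82^1.5 = 3.93 × 0.9889 / 4.736 = 0.8207 d⁻¹.

k_a ≈ 0.821 d⁻¹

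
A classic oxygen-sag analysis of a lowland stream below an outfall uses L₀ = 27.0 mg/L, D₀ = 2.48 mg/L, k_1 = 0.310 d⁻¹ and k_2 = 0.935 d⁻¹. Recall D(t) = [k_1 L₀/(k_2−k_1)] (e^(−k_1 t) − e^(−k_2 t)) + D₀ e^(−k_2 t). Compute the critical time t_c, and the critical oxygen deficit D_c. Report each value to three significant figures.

With k_2/k_1 = 3.016 and 1 − D₀(k_2−k_1)/(k_1 L₀) = 0.8148,
t_c = ln(3.016 × 0.8148) / (0.935 − 0.310) = ln(2.458) / 0.6250 = 0.8992/0.6250 = 1.439 d.
L(t_c) = L₀ e^(−k_1 t_c) = 27.0 × 0.6402 = 17.29 mg/L, and at the critical point k_2 D_c = k_1 L, so D_c = (0.310/0.935) × 17.29 = 5.731 mg/L.

t_c ≈ 1.44 d; D_c ≈ 5.73 mg/L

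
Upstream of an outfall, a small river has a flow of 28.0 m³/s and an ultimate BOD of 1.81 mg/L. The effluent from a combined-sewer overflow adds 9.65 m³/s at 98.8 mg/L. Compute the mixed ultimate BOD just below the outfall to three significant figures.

Flow-weighted mixing: C = (Q_r C_r + Q_w C_w)/(Q_r + Q_w)
= (28.0×1.81 + 9.65×98.8)/(28.0 + 9.65) = 1004/37.65 = 26.67 mg/L.

26.7 mg/L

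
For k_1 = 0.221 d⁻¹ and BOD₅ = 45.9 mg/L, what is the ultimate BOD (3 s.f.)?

BOD₅ = L₀(1 − e^(−5k_1)) ⇒ L₀ = BOD₅ / (1 − e^(−5×0.221))
= 45.9 / (1 − 0.3312) = 45.9 / 0.6688 = 68.63 mg/L.

L₀ ≈ 68.6 mg/L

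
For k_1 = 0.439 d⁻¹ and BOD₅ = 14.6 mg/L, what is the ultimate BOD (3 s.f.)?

BOD₅ = L₀(1 − e^(−5k_1)) ⇒ L₀ = BOD₅ / (1 − e^(−5×0.439))
= 14.6 / (1 − 0.1114) = 14.6 / 0.8886 = 16.43 mg/L.

L₀ ≈ 16.4 mg/L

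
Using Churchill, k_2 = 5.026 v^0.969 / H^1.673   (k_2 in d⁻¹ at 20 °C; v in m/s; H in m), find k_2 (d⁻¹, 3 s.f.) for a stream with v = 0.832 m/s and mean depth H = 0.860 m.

k_2 = 5.026 × 0.832^0.969 / 0.860^1.673 = 5.026 × 0.8368 / 0.7770 = 5.413 d⁻¹.

k_2 ≈ 5.41 d⁻¹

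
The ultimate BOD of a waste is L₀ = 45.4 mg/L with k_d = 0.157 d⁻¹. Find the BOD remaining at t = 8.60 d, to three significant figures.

L_t = L₀ e^(−k_d t) = 45.4 × e^(−0.157×8.60) = 45.4 × 0.2592 = 11.77 mg/L.

L ≈ 11.8 mg/L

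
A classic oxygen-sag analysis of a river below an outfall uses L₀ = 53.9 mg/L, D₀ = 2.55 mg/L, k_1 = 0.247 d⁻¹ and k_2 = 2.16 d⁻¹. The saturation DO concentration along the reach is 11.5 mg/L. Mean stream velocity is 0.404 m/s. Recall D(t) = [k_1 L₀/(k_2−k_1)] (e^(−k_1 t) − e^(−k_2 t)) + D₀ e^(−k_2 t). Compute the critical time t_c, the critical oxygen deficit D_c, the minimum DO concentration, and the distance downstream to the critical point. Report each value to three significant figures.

t_c ≈ 0.895 d; D_c ≈ 4.94 mg/L; min DO ≈ 6.56 mg/L; x_c ≈ 31.2 km

With k_2/k_1 = 8.745 and 1 − D₀(k_2−k_1)/(k_1 L₀) = 0.6336,
t_c = ln(8.745 × 0.6336) / (2.16 − 0.247) = ln(5.541) / 1.913 = 1.712/1.913 = 0.8950 d.
D_c = (k_1/k_2) L₀ e^(−k_1 t_c) = (0.247/2.16) × 53.9 × e^(−0.247×0.8950) = 0.1144 × 53.9 × 0.8017 = 4.941 mg/L.
Minimum DO = C_s − D_c = 11.5 − 4.941 = 6.559 mg/L.
x_c = v t_c = 0.404 m/s × 0.8950 d × 86400 s/d = 31240 m ≈ 31.2 km.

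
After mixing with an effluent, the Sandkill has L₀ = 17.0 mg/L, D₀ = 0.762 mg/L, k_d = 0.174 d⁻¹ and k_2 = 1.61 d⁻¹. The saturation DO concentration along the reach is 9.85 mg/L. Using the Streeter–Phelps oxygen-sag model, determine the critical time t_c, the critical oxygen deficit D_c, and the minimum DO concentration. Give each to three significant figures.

With k_2/k_d = 9.253 and 1 − D₀(k_2−k_d)/(k_d L₀) = 0.6301,
t_c = ln(9.253 × 0.6301) / (1.61 − 0.174) = ln(5.830) / 1.436 = 1.763/1.436 = 1.228 d.
L(t_c) = L₀ e^(−k_d t_c) = 17.0 × 0.8077 = 13.73 mg/L, and at the critical point k_2 D_c = k_d L, so D_c = (0.174/1.61) × 13.73 = 1.484 mg/L.
Minimum DO = C_s − D_c = 9.85 − 1.484 = 8.366 mg/L.

t_c ≈ 1.23 d; D_c ≈ 1.48 mg/L; min DO ≈ 8.37 mg/L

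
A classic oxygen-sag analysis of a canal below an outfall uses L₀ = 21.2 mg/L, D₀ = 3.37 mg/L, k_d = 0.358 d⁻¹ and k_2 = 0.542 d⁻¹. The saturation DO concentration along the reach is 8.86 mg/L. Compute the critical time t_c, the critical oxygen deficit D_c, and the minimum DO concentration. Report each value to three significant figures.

t_c ≈ 1.79 d; D_c ≈ 7.38 mg/L; min DO ≈ 1.48 mg/L

t_c = [1/(k_2−k_d)] ln[(k_2/k_d)(1 − D₀(k_2−k_d)/(k_d L₀))]
= [1/(0.542−0.358)] ln[(0.542/0.358)(1 − 3.37×0.1840/(0.358×21.2))]
= (1/0.1840) ln[1.514 × 0.9183] = 5.435 × ln(1.390) = 5.435 × 0.3295 = 1.791 d.
D_c = (k_d/k_2) L₀ e^(−k_d t_c) = (0.358/0.542) × 21.2 × e^(−0.358×1.791) = 0.6605 × 21.2 × 0.5267 = 7.376 mg/L.
Minimum DO = C_s − D_c = 8.86 − 7.376 = 1.484 mg/L.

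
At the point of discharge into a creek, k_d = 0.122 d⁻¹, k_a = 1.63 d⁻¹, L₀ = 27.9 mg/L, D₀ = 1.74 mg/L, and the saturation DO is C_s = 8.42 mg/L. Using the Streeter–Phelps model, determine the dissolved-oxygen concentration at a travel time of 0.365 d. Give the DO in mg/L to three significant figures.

DO ≈ 6.55 mg/L

k_d L₀/(k_a−k_d) = 0.122×27.9/(1.63−0.122) = 3.404/1.508 = 2.257 mg/L.
e^(−k_d t) = e^(−0.122×0.3650) = 0.9564; e^(−k_a t) = e^(−1.63×0.3650) = 0.5516.
D = 2.257 × (0.9564 − 0.5516) + 1.74 × 0.5516 = 0.9138 + 0.9598 = 1.874 mg/L.
DO = C_s − D = 8.42 − 1.874 = 6.546 mg/L.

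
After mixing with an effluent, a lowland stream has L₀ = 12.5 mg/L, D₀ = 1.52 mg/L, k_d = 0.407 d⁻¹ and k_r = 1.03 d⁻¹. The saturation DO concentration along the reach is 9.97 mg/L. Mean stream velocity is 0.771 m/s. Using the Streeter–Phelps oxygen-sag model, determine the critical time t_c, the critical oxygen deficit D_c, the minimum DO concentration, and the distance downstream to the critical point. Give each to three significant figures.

t_c ≈ 1.16 d; D_c ≈ 3.08 mg/L; min DO ≈ 6.89 mg/L; x_c ≈ 77.3 km

t_c = [1/(k_r−k_d)] ln[(k_r/k_d)(1 − D₀(k_r−k_d)/(k_d L₀))]
= [1/(1.03−0.407)] ln[(1.03/0.407)(1 − 1.52×0.6230/(0.407×12.5))]
= (1/0.6230) ln[2.531 × 0.8139] = 1.605 × ln(2.060) = 1.605 × 0.7225 = 1.160 d.
L(t_c) = L₀ e^(−k_d t_c) = 12.5 × 0.6237 = 7.797 mg/L, and at the critical point k_r D_c = k_d L, so D_c = (0.407/1.03) × 7.797 = 3.081 mg/L.
Minimum DO = C_s − D_c = 9.97 − 3.081 = 6.889 mg/L.
x_c = v t_c = 0.771 m/s × 1.160 d × 86400 s/d = 77260 m ≈ 77.3 km.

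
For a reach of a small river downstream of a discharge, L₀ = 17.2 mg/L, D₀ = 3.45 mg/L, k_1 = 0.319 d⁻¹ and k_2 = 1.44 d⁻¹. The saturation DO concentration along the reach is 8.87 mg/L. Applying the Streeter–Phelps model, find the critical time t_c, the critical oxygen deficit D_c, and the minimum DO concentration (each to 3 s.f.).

With k_2/k_1 = 4.514 and 1 − D₀(k_2−k_1)/(k_1 L₀) = 0.2951,
t_c = ln(4.514 × 0.2951) / (1.44 − 0.319) = ln(1.332) / 1.121 = 0.2869/1.121 = 0.2559 d.
L(t_c) = L₀ e^(−k_1 t_c) = 17.2 × 0.9216 = 15.85 mg/L, and at the critical point k_2 D_c = k_1 L, so D_c = (0.319/1.44) × 15.85 = 3.512 mg/L.
Minimum DO = C_s − D_c = 8.87 − 3.512 = 5.358 mg/L.

t_c ≈ 0.256 d; D_c ≈ 3.51 mg/L; min DO ≈ 5.36 mg/L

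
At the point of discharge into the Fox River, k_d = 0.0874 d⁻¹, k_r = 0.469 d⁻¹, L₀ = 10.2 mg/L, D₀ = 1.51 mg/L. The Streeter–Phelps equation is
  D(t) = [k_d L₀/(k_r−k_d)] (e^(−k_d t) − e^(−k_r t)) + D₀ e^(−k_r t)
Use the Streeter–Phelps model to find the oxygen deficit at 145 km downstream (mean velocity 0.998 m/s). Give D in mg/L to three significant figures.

Travel time t = x/v = 145 km / (0.998 m/s) = 145000 m / 0.998 m/s = 145300 s = 1.682 d.
k_d L₀/(k_r−k_d) = 0.0874×10.2/(0.469−0.0874) = 0.8915/0.3816 = 2.336 mg/L.
e^(−k_d t) = e^(−0.0874×1.682) = 0.8633; e^(−k_r t) = e^(−0.469×1.682) = 0.4544.
D = 2.336 × (0.8633 − 0.4544) + 1.51 × 0.4544 = 0.9552 + 0.6862 = 1.641 mg/L.

D ≈ 1.64 mg/L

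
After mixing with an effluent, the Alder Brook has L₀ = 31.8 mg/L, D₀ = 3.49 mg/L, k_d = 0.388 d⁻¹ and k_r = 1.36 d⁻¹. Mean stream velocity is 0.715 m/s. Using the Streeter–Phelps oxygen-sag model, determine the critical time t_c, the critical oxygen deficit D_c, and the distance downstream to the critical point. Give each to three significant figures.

t_c ≈ 0.960 d; D_c ≈ 6.25 mg/L; x_c ≈ 59.3 km

t_c = [1/(k_r−k_d)] ln[(k_r/k_d)(1 − D₀(k_r−k_d)/(k_d L₀))]
= [1/(1.36−0.388)] ln[(1.36/0.388)(1 − 3.49×0.9720/(0.388×31.8))]
= (1/0.9720) ln[3.505 × 0.7251] = 1.029 × ln(2.541) = 1.029 × 0.9327 = 0.9596 d.
D_c = (k_d/k_r) L₀ e^(−k_d t_c) = (0.388/1.36) × 31.8 × e^(−0.388×0.9596) = 0.2853 × 31.8 × 0.6891 = 6.252 mg/L.
x_c = v t_c = 0.715 m/s × 0.9596 d × 86400 s/d = 59280 m ≈ 59.3 km.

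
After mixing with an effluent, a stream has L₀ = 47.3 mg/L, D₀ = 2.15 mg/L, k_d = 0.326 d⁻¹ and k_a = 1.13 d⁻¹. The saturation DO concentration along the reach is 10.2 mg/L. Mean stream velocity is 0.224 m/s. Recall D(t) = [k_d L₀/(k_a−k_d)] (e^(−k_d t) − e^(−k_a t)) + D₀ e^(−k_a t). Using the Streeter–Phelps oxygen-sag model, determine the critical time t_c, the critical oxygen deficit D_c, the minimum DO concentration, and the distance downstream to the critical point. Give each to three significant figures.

t_c = [1/(k_a−k_d)] ln[(k_a/k_d)(1 − D₀(k_a−k_d)/(k_d L₀))]
= [1/(1.13−0.326)] ln[(1.13/0.326)(1 − 2.15×0.8040/(0.326×47.3))]
= (1/0.8040) ln[3.466 × 0.8879] = 1.244 × ln(3.078) = 1.244 × 1.124 = 1.398 d.
D_c = (k_d/k_a) L₀ e^(−k_d t_c) = (0.326/1.13) × 47.3 × e^(−0.326×1.398) = 0.2885 × 47.3 × 0.6339 = 8.650 mg/L.
Minimum DO = C_s − D_c = 10.2 − 8.650 = 1.550 mg/L.
x_c = v t_c = 0.224 m/s × 1.398 d × 86400 s/d = 27060 m ≈ 27.1 km.

t_c ≈ 1.40 d; D_c ≈ 8.65 mg/L; min DO ≈ 1.55 mg/L; x_c ≈ 27.1 km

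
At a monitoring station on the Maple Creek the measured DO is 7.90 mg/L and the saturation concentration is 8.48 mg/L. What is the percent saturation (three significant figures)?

% saturation = C/C_s × 100 = 7.90/8.48 × 100 = 93.2 %.

93.2 % saturation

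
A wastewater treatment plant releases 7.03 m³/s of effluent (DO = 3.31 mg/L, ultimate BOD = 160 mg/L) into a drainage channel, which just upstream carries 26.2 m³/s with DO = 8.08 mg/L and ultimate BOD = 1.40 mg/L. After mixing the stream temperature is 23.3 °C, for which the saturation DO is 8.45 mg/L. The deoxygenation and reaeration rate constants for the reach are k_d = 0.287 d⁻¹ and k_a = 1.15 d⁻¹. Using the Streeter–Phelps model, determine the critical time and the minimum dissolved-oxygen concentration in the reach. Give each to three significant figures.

Mixed DO = (26.2×8.08 + 7.03×3.31)/(26.2+7.03) = 235.0/33.23 = 7.071 mg/L.
Mixed L₀ = (26.2×1.40 + 7.03×160)/(33.23) = 1161/33.23 = 34.95 mg/L.
Initial deficit D₀ = C_s − DO₀ = 8.45 − 7.071 = 1.379 mg/L.
t_c = (1/0.8630) ln[(1.15/0.287)(1 − 1.379×0.8630/(0.287×34.95))] = 1.159 × ln(3.532) = 1.462 d.
D_c = (0.287/1.15) × 34.95 × e^(−0.287×1.462) = 0.2496 × 34.95 × 0.6573 = 5.734 mg/L.
Minimum DO = 8.45 − 5.734 = 2.716 mg/L.

t_c ≈ 1.46 d; minimum DO ≈ 2.72 mg/L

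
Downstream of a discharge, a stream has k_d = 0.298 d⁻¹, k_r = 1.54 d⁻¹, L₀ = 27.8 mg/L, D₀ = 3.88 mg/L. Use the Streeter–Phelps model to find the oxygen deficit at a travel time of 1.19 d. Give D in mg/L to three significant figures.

D ≈ 4.23 mg/L

k_d L₀/(k_r−k_d) = 0.298×27.8/(1.54−0.298) = 8.284/1.242 = 6.670 mg/L.
e^(−k_d t) = e^(−0.298×1.190) = 0.7014; e^(−k_r t) = e^(−1.54×1.190) = 0.1600.
D = 6.670 × (0.7014 − 0.1600) + 3.88 × 0.1600 = 3.612 + 0.6208 = 4.232 mg/L.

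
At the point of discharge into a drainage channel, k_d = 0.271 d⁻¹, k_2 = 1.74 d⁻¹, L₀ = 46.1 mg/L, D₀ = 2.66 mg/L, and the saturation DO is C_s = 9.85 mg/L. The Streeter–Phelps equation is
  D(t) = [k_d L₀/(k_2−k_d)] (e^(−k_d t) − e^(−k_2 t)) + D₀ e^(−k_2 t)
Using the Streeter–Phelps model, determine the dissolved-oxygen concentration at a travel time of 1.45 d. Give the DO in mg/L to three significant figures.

k_d L₀/(k_2−k_d) = 0.271×46.1/(1.74−0.271) = 12.49/1.469 = 8.504 mg/L.
e^(−k_d t) = e^(−0.271×1.450) = 0.6751; e^(−k_2 t) = e^(−1.74×1.450) = 0.08022.
D = 8.504 × (0.6751 − 0.08022) + 2.66 × 0.08022 = 5.059 + 0.2134 = 5.272 mg/L.
DO = C_s − D = 9.85 − 5.272 = 4.578 mg/L.

DO ≈ 4.58 mg/L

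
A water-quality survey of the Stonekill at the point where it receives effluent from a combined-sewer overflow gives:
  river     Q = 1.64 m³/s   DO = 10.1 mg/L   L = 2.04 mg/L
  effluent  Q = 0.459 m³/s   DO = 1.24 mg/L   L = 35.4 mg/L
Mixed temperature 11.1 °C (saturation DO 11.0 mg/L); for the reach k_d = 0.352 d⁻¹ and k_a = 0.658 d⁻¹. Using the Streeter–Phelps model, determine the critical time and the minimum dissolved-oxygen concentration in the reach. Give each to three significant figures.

Mixed DO = (1.64×10.1 + 0.459×1.24)/(1.64+0.459) = 17.13/2.099 = 8.163 mg/L.
Mixed L₀ = (1.64×2.04 + 0.459×35.4)/(2.099) = 19.59/2.099 = 9.335 mg/L.
Initial deficit D₀ = C_s − DO₀ = 11.0 − 8.163 = 2.837 mg/L.
t_c = (1/0.3060) ln[(0.658/0.352)(1 − 2.837×0.3060/(0.352×9.335))] = 3.268 × ln(1.375) = 1.042 d.
D_c = (0.352/0.658) × 9.335 × e^(−0.352×1.042) = 0.5350 × 9.335 × 0.6931 = 3.461 mg/L.
Minimum DO = 11.0 − 3.461 = 7.539 mg/L.

t_c ≈ 1.04 d; minimum DO ≈ 7.54 mg/L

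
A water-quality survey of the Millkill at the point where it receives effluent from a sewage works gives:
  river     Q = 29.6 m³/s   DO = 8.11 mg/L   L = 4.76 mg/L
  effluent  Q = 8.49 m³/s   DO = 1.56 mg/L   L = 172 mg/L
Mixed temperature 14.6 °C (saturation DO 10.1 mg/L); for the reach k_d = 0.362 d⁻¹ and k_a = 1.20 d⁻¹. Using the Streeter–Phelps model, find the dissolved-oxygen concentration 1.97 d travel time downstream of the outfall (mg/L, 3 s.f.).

DO ≈ 2.58 mg/L

Mixed DO = (29.6×8.11 + 8.49×1.56)/(29.6+8.49) = 253.3/38.09 = 6.650 mg/L.
Mixed L₀ = (29.6×4.76 + 8.49×172)/(38.09) = 1601/38.09 = 42.04 mg/L.
Initial deficit D₀ = C_s − DO₀ = 10.1 − 6.650 = 3.450 mg/L.
D(1.97) = [0.362×42.04/(1.20−0.362)](e^(−0.362×1.97) − e^(−1.20×1.97)) + 3.450 e^(−1.20×1.97)
= 18.16 × (0.4901 − 0.09404) + 3.450 × 0.09404 = 7.517 mg/L.
DO = 10.1 − 7.517 = 2.583 mg/L.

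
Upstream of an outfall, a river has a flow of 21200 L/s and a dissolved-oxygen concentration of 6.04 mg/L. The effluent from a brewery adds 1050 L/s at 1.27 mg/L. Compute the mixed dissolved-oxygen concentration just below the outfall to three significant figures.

5.81 mg/L

Flow-weighted mixing: C = (Q_r C_r + Q_w C_w)/(Q_r + Q_w)
= (21200×6.04 + 1050×1.27)/(21200 + 1050) = 129400/22250 = 5.815 mg/L.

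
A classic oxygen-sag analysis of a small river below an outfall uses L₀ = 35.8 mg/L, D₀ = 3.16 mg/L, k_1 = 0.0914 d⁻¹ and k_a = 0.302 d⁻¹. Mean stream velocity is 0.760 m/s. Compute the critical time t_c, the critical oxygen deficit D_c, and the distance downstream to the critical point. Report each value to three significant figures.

t_c ≈ 4.60 d; D_c ≈ 7.12 mg/L; x_c ≈ 302 km

t_c = [1/(k_a−k_1)] ln[(k_a/k_1)(1 − D₀(k_a−k_1)/(k_1 L₀))]
= [1/(0.302−0.0914)] ln[(0.302/0.0914)(1 − 3.16×0.2106/(0.0914×35.8))]
= (1/0.2106) ln[3.304 × 0.7966] = 4.748 × ln(2.632) = 4.748 × 0.9678 = 4.595 d.
D_c = (k_1/k_a) L₀ e^(−k_1 t_c) = (0.0914/0.302) × 35.8 × e^(−0.0914×4.595) = 0.3026 × 35.8 × 0.6570 = 7.119 mg/L.
x_c = v t_c = 0.760 m/s × 4.595 d × 86400 s/d = 301800 m ≈ 302 km.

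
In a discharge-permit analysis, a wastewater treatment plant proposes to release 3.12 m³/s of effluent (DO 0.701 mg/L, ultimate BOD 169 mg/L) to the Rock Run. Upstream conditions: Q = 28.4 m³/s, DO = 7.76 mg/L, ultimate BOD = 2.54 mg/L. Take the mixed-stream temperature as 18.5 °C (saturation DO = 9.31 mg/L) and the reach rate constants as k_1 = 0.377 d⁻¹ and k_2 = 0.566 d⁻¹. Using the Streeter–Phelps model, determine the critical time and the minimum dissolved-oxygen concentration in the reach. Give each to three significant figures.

t_c ≈ 1.83 d; minimum DO ≈ 2.95 mg/L

Mixed DO = (28.4×7.76 + 3.12×0.701)/(28.4+3.12) = 222.6/31.52 = 7.061 mg/L.
Mixed L₀ = (28.4×2.54 + 3.12×169)/(31.52) = 599.4/31.52 = 19.02 mg/L.
Initial deficit D₀ = C_s − DO₀ = 9.31 − 7.061 = 2.249 mg/L.
t_c = (1/0.1890) ln[(0.566/0.377)(1 − 2.249×0.1890/(0.377×19.02))] = 5.291 × ln(1.412) = 1.827 d.
D_c = (0.377/0.566) × 19.02 × e^(−0.377×1.827) = 0.6661 × 19.02 × 0.5023 = 6.362 mg/L.
Minimum DO = 9.31 − 6.362 = 2.948 mg/L.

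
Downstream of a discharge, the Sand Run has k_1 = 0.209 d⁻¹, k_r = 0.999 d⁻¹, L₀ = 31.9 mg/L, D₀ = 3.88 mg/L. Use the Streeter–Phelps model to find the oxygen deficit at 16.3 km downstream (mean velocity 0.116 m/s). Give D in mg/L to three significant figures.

Travel time t = x/v = 16.3 km / (0.116 m/s) = 16300 m / 0.116 m/s = 140500 s = 1.626 d.
k_1 L₀/(k_r−k_1) = 0.209×31.9/(0.999−0.209) = 6.667/0.7900 = 8.439 mg/L.
e^(−k_1 t) = e^(−0.209×1.626) = 0.7118; e^(−k_r t) = e^(−0.999×1.626) = 0.1970.
D = 8.439 × (0.7118 − 0.1970) + 3.88 × 0.1970 = 4.345 + 0.7642 = 5.109 mg/L.

D ≈ 5.11 mg/L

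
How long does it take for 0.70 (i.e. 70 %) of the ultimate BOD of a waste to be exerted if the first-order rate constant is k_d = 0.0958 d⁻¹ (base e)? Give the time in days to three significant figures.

y/L₀ = 1 − e^(−k_d t) = 0.70 ⇒ e^(−k_d t) = 0.300
t = −ln(0.300) / 0.0958 = 1.204 / 0.0958 = 12.57 d.

t ≈ 12.6 d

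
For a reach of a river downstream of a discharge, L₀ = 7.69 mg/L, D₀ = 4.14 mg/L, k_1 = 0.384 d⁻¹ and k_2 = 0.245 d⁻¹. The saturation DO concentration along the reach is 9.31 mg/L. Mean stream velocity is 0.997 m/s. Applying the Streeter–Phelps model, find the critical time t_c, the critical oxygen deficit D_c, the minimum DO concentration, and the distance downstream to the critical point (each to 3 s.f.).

t_c ≈ 1.95 d; D_c ≈ 5.70 mg/L; min DO ≈ 3.61 mg/L; x_c ≈ 168 km

With k_2/k_1 = 0.6380 and 1 − D₀(k_2−k_1)/(k_1 L₀) = 1.195,
t_c = ln(0.6380 × 1.195) / (0.245 − 0.384) = ln(0.7624) / -0.1390 = -0.2713/-0.1390 = 1.952 d.
L(t_c) = L₀ e^(−k_1 t_c) = 7.69 × 0.4726 = 3.634 mg/L, and at the critical point k_2 D_c = k_1 L, so D_c = (0.384/0.245) × 3.634 = 5.696 mg/L.
Minimum DO = C_s − D_c = 9.31 − 5.696 = 3.614 mg/L.
x_c = v t_c = 0.997 m/s × 1.952 d × 86400 s/d = 168200 m ≈ 168 km.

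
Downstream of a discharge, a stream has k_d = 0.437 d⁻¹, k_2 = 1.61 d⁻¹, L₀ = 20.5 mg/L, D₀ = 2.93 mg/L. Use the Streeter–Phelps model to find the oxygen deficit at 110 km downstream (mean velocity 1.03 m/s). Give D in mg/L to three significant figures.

Travel time t = x/v = 110 km / (1.03 m/s) = 110000 m / 1.03 m/s = 106800 s = 1.236 d.
k_d L₀/(k_2−k_d) = 0.437×20.5/(1.61−0.437) = 8.959/1.173 = 7.637 mg/L.
e^(−k_d t) = e^(−0.437×1.236) = 0.5827; e^(−k_2 t) = e^(−1.61×1.236) = 0.1367.
D = 7.637 × (0.5827 − 0.1367) + 2.93 × 0.1367 = 3.406 + 0.4005 = 3.806 mg/L.

D ≈ 3.81 mg/L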